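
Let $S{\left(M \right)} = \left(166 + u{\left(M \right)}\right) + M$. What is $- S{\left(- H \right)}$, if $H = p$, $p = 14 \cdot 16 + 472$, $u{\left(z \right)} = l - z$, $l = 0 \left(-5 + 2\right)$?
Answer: $-166$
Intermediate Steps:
$l = 0$ ($l = 0 \left(-3\right) = 0$)
$u{\left(z \right)} = - z$ ($u{\left(z \right)} = 0 - z = - z$)
$p = 696$ ($p = 224 + 472 = 696$)
$H = 696$
$S{\left(M \right)} = 166$ ($S{\left(M \right)} = \left(166 - M\right) + M = 166$)
$- S{\left(- H \right)} = \left(-1\right) 166 = -166$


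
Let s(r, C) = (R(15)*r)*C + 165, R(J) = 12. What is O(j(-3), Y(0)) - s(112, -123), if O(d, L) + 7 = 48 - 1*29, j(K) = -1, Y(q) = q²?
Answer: 165159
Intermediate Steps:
O(d, L) = 12 (O(d, L) = -7 + (48 - 1*29) = -7 + (48 - 29) = -7 + 19 = 12)
s(r, C) = 165 + 12*C*r (s(r, C) = (12*r)*C + 165 = 12*C*r + 165 = 165 + 12*C*r)
O(j(-3), Y(0)) - s(112, -123) = 12 - (165 + 12*(-123)*112) = 12 - (165 - 165312) = 12 - 1*(-165147) = 12 + 165147 = 165159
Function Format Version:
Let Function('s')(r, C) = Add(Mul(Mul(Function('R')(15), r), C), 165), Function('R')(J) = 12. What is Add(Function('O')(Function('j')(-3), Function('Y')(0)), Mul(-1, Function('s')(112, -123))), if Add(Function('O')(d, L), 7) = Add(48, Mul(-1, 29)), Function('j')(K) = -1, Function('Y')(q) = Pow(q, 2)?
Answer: 165159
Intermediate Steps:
Function('O')(d, L) = 12 (Function('O')(d, L) = Add(-7, Add(48, Mul(-1, 29))) = Add(-7, Add(48, -29)) = Add(-7, 19) = 12)
Function('s')(r, C) = Add(165, Mul(12, C, r)) (Function('s')(r, C) = Add(Mul(Mul(12, r), C), 165) = Add(Mul(12, C, r), 165) = Add(165, Mul(12, C, r)))
Add(Function('O')(Function('j')(-3), Function('Y')(0)), Mul(-1, Function('s')(112, -123))) = Add(12, Mul(-1, Add(165, Mul(12, -123, 112)))) = Add(12, Mul(-1, Add(165, -165312))) = Add(12, Mul(-1, -165147)) = Add(12, 165147) = 165159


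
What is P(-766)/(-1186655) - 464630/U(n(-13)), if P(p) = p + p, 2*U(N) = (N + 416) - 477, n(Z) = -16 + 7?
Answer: 110271113254/8306585 ≈ 13275.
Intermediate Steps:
n(Z) = -9
U(N) = -61/2 + N/2 (U(N) = ((N + 416) - 477)/2 = ((416 + N) - 477)/2 = (-61 + N)/2 = -61/2 + N/2)
P(p) = 2*p
P(-766)/(-1186655) - 464630/U(n(-13)) = (2*(-766))/(-1186655) - 464630/(-61/2 + (½)*(-9)) = -1532*(-1/1186655) - 464630/(-61/2 - 9/2) = 1532/1186655 - 464630/(-35) = 1532/1186655 - 464630*(-1/35) = 1532/1186655 + 92926/7 = 110271113254/8306585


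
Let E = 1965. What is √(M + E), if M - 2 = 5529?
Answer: 2*√1874 ≈ 86.579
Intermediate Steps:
M = 5531 (M = 2 + 5529 = 5531)
√(M + E) = √(5531 + 1965) = √7496 = 2*√1874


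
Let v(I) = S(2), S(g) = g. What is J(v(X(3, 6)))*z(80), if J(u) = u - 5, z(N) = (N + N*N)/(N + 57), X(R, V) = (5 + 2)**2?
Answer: -19440/137 ≈ -141.90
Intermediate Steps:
X(R, V) = 49 (X(R, V) = 7**2 = 49)
z(N) = (N + N**2)/(57 + N)
v(I) = 2
J(u) = -5 + u
J(v(X(3, 6)))*z(80) = (-5 + 2)*(80*(1 + 80)/(57 + 80)) = -240*81/137 = -3*6480/137 = -19440/137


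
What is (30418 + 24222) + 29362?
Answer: 84002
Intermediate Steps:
(30418 + 24222) + 29362 = 54640 + 29362 = 84002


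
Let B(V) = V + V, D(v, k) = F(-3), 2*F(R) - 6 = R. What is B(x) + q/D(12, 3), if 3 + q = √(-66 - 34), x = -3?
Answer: -8 + 20*I/3 ≈ -8.0 + 6.6667*I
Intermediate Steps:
F(R) = 3 + R/2
D(v, k) = 3/2 (D(v, k) = 3 + (½)*(-3) = 3 - 3/2 = 3/2)
B(V) = 2*V
q = -3 + 10*I (q = -3 + √(-66 - 34) = -3 + √(-100) = -3 + 10*I ≈ -3.0 + 10.0*I)
B(x) + q/D(12, 3) = 2*(-3) + (-3 + 10*I)/(3/2) = -6 + (-3 + 10*I)*(⅔) = -6 + (-2 + 20*I/3) = -8 + 20*I/3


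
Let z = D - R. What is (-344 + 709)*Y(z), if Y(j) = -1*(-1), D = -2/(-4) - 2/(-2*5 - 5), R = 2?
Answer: 365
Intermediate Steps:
D = 19/30 (D = -2*(-¼) - 2/(-10 - 5) = ½ - 2/(-15) = ½ - 2*(-1/15) = ½ + 2/15 = 19/30 ≈ 0.63333)
z = -41/30 (z = 19/30 - 1*2 = 19/30 - 2 = -41/30 ≈ -1.3667)
Y(j) = 1
(-344 + 709)*Y(z) = (-344 + 709)*1 = 365*1 = 365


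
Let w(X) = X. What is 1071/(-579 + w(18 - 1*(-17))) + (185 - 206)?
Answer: -735/32 ≈ -22.969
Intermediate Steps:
1071/(-579 + w(18 - 1*(-17))) + (185 - 206) = 1071/(-579 + (18 - 1*(-17))) + (185 - 206) = 1071/(-579 + (18 + 17)) - 21 = 1071/(-579 + 35) - 21 = 1071/(-544) - 21 = 1071*(-1/544) - 21 = -63/32 - 21 = -735/32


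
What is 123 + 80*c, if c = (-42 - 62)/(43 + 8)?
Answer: -2047/51 ≈ -40.137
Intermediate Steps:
c = -104/51 ≈ -2.0392
123 + 80*c = 123 + 80*(-104/51) = 123 - 8320/51 = -2047/51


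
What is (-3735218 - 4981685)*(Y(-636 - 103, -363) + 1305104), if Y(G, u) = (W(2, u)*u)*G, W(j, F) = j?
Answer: -16053205469054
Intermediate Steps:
Y(G, u) = 2*G*u (Y(G, u) = (2*u)*G = 2*G*u)
(-3735218 - 4981685)*(Y(-636 - 103, -363) + 1305104) = (-3735218 - 4981685)*(2*(-636 - 103)*(-363) + 1305104) = -8716903*(2*(-739)*(-363) + 1305104) = -8716903*(536514 + 1305104) = -8716903*1841618 = -16053205469054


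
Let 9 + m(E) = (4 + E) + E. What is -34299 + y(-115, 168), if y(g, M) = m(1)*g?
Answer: -33954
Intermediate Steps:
m(E) = -5 + 2*E (m(E) = -9 + ((4 + E) + E) = -9 + (4 + 2*E) = -5 + 2*E)
y(g, M) = -3*g (y(g, M) = (-5 + 2*1)*g = (-5 + 2)*g = -3*g)
-34299 + y(-115, 168) = -34299 - 3*(-115) = -34299 + 345 = -33954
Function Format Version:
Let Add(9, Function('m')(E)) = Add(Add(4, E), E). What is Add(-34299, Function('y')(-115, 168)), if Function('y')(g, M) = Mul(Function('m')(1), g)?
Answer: -33954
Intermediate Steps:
Function('m')(E) = Add(-5, Mul(2, E)) (Function('m')(E) = Add(-9, Add(Add(4, E), E)) = Add(-9, Add(4, Mul(2, E))) = Add(-5, Mul(2, E)))
Function('y')(g, M) = Mul(-3, g) (Function('y')(g, M) = Mul(Add(-5, Mul(2, 1)), g) = Mul(Add(-5, 2), g) = Mul(-3, g))
Add(-34299, Function('y')(-115, 168)) = Add(-34299, Mul(-3, -115)) = Add(-34299, 345) = -33954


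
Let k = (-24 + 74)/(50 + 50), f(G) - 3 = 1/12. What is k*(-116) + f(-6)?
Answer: -659/12 ≈ -54.917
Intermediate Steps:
f(G) = 37/12 (f(G) = 3 + 1/12 = 37/12)
k = ½ (k = 50/100 = 50*(1/100) = ½ ≈ 0.50000)
k*(-116) + f(-6) = (½)*(-116) + 37/12 = -58 + 37/12 = -659/12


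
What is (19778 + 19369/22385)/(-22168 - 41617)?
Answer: -442749899/1427827225 ≈ -0.31009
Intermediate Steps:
(19778 + 19369/22385)/(-22168 - 41617) = (19778 + 19369*(1/22385))/(-63785) = (19778 + 19369/22385)*(-1/63785) = (442749899/22385)*(-1/63785) = -442749899/1427827225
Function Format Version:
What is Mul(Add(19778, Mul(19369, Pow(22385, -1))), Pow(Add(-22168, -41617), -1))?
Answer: Rational(-442749899, 1427827225) ≈ -0.31009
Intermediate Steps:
Mul(Add(19778, Mul(19369, Pow(22385, -1))), Pow(Add(-22168, -41617), -1)) = Mul(Add(19778, Mul(19369, Rational(1, 22385))), Pow(-63785, -1)) = Mul(Add(19778, Rational(19369, 22385)), Rational(-1, 63785)) = Mul(Rational(442749899, 22385), Rational(-1, 63785)) = Rational(-442749899, 1427827225)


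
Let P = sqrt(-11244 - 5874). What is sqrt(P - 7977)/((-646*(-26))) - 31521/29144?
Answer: -31521/29144 + sqrt(-7977 + 3*I*sqrt(1902))/16796 ≈ -1.0815 + 0.0053178*I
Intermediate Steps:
P = 3*I*sqrt(1902) (P = sqrt(-17118) = 3*I*sqrt(1902) ≈ 130.84*I)
sqrt(P - 7977)/((-646*(-26))) - 31521/29144 = sqrt(3*I*sqrt(1902) - 7977)/((-646*(-26))) - 31521/29144 = sqrt(-7977 + 3*I*sqrt(1902))/16796 - 31521*1/29144 = sqrt(-7977 + 3*I*sqrt(1902))*(1/16796) - 31521/29144 = sqrt(-7977 + 3*I*sqrt(1902))/16796 - 31521/29144 = -31521/29144 + sqrt(-7977 + 3*I*sqrt(1902))/16796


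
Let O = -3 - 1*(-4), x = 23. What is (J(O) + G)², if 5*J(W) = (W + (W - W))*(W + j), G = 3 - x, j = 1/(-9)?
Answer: 795664/2025 ≈ 392.92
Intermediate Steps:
j = -⅑ ≈ -0.11111
O = 1 (O = -3 + 4 = 1)
G = -20 (G = 3 - 1*23 = 3 - 23 = -20)
J(W) = W*(-⅑ + W)/5 (J(W) = ((W + (W - W))*(W - ⅑))/5 = ((W + 0)*(-⅑ + W))/5 = (W*(-⅑ + W))/5 = W*(-⅑ + W)/5)
(J(O) + G)² = ((1/45)*1*(-1 + 9*1) - 20)² = ((1/45)*1*(-1 + 9) - 20)² = ((1/45)*1*8 - 20)² = (8/45 - 20)² = (-892/45)² = 795664/2025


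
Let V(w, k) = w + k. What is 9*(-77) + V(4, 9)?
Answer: -680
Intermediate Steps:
V(w, k) = k + w
9*(-77) + V(4, 9) = 9*(-77) + (9 + 4) = -693 + 13 = -680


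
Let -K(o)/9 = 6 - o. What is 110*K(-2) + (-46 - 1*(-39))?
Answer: -7927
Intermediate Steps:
K(o) = -54 + 9*o (K(o) = -9*(6 - o) = -54 + 9*o)
110*K(-2) + (-46 - 1*(-39)) = 110*(-54 + 9*(-2)) + (-46 - 1*(-39)) = 110*(-54 - 18) + (-46 + 39) = 110*(-72) - 7 = -7920 - 7 = -7927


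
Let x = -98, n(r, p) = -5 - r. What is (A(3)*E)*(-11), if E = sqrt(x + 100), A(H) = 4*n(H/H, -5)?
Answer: 264*sqrt(2) ≈ 373.35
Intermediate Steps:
A(H) = -24 (A(H) = 4*(-5 - H/H) = 4*(-5 - 1*1) = 4*(-5 - 1) = 4*(-6) = -24)
E = sqrt(2) (E = sqrt(-98 + 100) = sqrt(2) ≈ 1.4142)
(A(3)*E)*(-11) = -24*sqrt(2)*(-11) = 264*sqrt(2)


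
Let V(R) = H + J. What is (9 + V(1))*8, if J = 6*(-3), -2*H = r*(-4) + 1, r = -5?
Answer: -156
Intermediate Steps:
H = -21/2 (H = -(-5*(-4) + 1)/2 = -(20 + 1)/2 = -½*21 = -21/2 ≈ -10.500)
J = -18
V(R) = -57/2 (V(R) = -21/2 - 18 = -57/2)
(9 + V(1))*8 = (9 - 57/2)*8 = -39/2*8 = -156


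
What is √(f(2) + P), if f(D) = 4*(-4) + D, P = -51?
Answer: I*√65 ≈ 8.0623*I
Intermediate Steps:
f(D) = -16 + D
√(f(2) + P) = √((-16 + 2) - 51) = √(-14 - 51) = √(-65) = I*√65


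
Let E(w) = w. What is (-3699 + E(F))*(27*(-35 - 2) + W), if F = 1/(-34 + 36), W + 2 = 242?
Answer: 5614323/2 ≈ 2.8072e+6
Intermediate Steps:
W = 240 (W = -2 + 242 = 240)
F = 1/2 ≈ 0.50000
(-3699 + E(F))*(27*(-35 - 2) + W) = (-3699 + 1/2)*(27*(-35 - 2) + 240) = -7397*(27*(-37) + 240)/2 = -7397*(-999 + 240)/2 = -7397/2*(-759) = 5614323/2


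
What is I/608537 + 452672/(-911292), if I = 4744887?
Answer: 1012127475785/138638724951 ≈ 7.3005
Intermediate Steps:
I/608537 + 452672/(-911292) = 4744887/608537 + 452672/(-911292) = 4744887*(1/608537) + 452672*(-1/911292) = 4744887/608537 - 113168/227823 = 1012127475785/138638724951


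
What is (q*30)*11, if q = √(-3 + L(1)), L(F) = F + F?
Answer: 330*I ≈ 330.0*I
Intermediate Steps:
L(F) = 2*F
q = I (q = √(-3 + 2*1) = √(-3 + 2) = √(-1) = I ≈ 1.0*I)
(q*30)*11 = (I*30)*11 = (30*I)*11 = 330*I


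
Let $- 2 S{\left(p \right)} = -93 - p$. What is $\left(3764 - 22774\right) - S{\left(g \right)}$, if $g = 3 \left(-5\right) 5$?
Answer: $-19019$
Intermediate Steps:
$g = -75$ ($g = \left(-15\right) 5 = -75$)
$S{\left(p \right)} = \frac{93}{2} + \frac{p}{2}$ ($S{\left(p \right)} = - \frac{-93 - p}{2} = \frac{93}{2} + \frac{p}{2}$)
$\left(3764 - 22774\right) - S{\left(g \right)} = \left(3764 - 22774\right) - \left(\frac{93}{2} + \frac{1}{2} \left(-75\right)\right) = -19010 - \left(\frac{93}{2} - \frac{75}{2}\right) = -19010 - 9 = -19019$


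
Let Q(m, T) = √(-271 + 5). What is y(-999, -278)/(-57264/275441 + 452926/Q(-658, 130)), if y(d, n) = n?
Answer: 291592741249488/3890914479116142922273 - 2388191945557697717*I*√266/3890914479116142922273 ≈ 7.4942e-8 - 0.010011*I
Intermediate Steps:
Q(m, T) = I*√266 (Q(m, T) = √(-266) = I*√266)
y(-999, -278)/(-57264/275441 + 452926/Q(-658, 130)) = -278/(-57264/275441 + 452926/((I*√266))) = -278/(-57264*1/275441 + 452926*(-I*√266/266)) = -278/(-57264/275441 - 226463*I*√266/133)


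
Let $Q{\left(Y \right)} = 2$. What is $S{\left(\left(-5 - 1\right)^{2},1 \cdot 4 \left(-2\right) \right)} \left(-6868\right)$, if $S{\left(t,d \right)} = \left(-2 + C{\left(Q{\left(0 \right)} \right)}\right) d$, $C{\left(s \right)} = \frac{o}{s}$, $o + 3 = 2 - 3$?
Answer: $-219776$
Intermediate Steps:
$o = -4$ ($o = -3 + \left(2 - 3\right) = -3 - 1 = -4$)
$C{\left(s \right)} = - \frac{4}{s}$
$S{\left(t,d \right)} = - 4 d$ ($S{\left(t,d \right)} = \left(-2 - \frac{4}{2}\right) d = \left(-2 - 2\right) d = - 4 d$)
$S{\left(\left(-5 - 1\right)^{2},1 \cdot 4 \left(-2\right) \right)} \left(-6868\right) = - 4 \cdot 1 \cdot 4 \left(-2\right) \left(-6868\right) = - 4 \cdot 4 \left(-2\right) \left(-6868\right) = \left(-4\right) \left(-8\right) \left(-6868\right) = 32 \left(-6868\right) = -219776$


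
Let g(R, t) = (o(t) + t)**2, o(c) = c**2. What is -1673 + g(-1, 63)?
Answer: 16255351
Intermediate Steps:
g(R, t) = (t + t**2)**2 (g(R, t) = (t**2 + t)**2 = (t + t**2)**2)
-1673 + g(-1, 63) = -1673 + 63**2*(1 + 63)**2 = -1673 + 3969*64**2 = -1673 + 3969*4096 = -1673 + 16257024 = 16255351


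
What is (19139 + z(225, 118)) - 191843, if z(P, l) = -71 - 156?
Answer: -172931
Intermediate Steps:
z(P, l) = -227
(19139 + z(225, 118)) - 191843 = (19139 - 227) - 191843 = 18912 - 191843 = -172931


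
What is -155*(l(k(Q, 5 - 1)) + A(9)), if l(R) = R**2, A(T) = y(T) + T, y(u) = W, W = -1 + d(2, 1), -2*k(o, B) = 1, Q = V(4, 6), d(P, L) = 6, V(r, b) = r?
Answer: -8835/4 ≈ -2208.8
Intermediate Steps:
Q = 4
k(o, B) = -1/2 (k(o, B) = -1/2*1 = -1/2)
W = 5 (W = -1 + 6 = 5)
y(u) = 5
A(T) = 5 + T
-155*(l(k(Q, 5 - 1)) + A(9)) = -155*((-1/2)**2 + (5 + 9)) = -155*(1/4 + 14) = -155*57/4 = -8835/4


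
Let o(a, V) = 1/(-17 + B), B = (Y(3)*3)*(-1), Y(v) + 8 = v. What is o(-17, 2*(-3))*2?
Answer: -1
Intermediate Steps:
Y(v) = -8 + v
B = 15 (B = ((-8 + 3)*3)*(-1) = -5*3*(-1) = -15*(-1) = 15)
o(a, V) = -½ (o(a, V) = 1/(-17 + 15) = 1/(-2) = -½)
o(-17, 2*(-3))*2 = -½*2 = -1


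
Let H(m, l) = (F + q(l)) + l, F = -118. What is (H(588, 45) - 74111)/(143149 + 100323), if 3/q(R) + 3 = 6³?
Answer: -5267063/17286512 ≈ -0.30469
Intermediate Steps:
q(R) = 1/71 (q(R) = 3/(-3 + 6³) = 3/(-3 + 216) = 3/213 = 3*(1/213) = 1/71)
H(m, l) = -8377/71 + l (H(m, l) = (-118 + 1/71) + l = -8377/71 + l)
(H(588, 45) - 74111)/(143149 + 100323) = ((-8377/71 + 45) - 74111)/(143149 + 100323) = (-5182/71 - 74111)/243472 = -5267063/71*1/243472 = -5267063/17286512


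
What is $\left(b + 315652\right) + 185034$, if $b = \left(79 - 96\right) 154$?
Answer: $498068$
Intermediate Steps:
$b = -2618$ ($b = \left(79 - 96\right) 154 = \left(-17\right) 154 = -2618$)
$\left(b + 315652\right) + 185034 = \left(-2618 + 315652\right) + 185034 = 313034 + 185034 = 498068$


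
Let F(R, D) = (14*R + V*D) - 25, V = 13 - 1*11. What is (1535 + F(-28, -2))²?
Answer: 1240996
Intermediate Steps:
V = 2 (V = 13 - 11 = 2)
F(R, D) = -25 + 2*D + 14*R (F(R, D) = (14*R + 2*D) - 25 = (2*D + 14*R) - 25 = -25 + 2*D + 14*R)
(1535 + F(-28, -2))² = (1535 + (-25 + 2*(-2) + 14*(-28)))² = (1535 + (-25 - 4 - 392))² = (1535 - 421)² = 1114² = 1240996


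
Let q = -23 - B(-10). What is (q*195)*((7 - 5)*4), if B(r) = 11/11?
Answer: -37440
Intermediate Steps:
B(r) = 1 (B(r) = 11*(1/11) = 1)
q = -24 (q = -23 - 1*1 = -23 - 1 = -24)
(q*195)*((7 - 5)*4) = (-24*195)*((7 - 5)*4) = -9360*4 = -4680*8 = -37440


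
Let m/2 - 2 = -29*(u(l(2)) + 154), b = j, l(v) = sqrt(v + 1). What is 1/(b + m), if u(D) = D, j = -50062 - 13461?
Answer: -72451/5249137309 + 58*sqrt(3)/5249137309 ≈ -1.3783e-5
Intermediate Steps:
l(v) = sqrt(1 + v)
j = -63523
b = -63523
m = -8928 - 58*sqrt(3) (m = 4 + 2*(-29*(sqrt(1 + 2) + 154)) = 4 + 2*(-29*(sqrt(3) + 154)) = 4 + 2*(-29*(154 + sqrt(3))) = 4 + 2*(-4466 - 29*sqrt(3)) = 4 + (-8932 - 58*sqrt(3)) = -8928 - 58*sqrt(3) ≈ -9028.5)
1/(b + m) = 1/(-63523 + (-8928 - 58*sqrt(3))) = 1/(-72451 - 58*sqrt(3))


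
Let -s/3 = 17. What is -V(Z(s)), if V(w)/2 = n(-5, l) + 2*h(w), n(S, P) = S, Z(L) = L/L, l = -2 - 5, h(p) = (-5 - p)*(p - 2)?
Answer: -14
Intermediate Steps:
h(p) = (-5 - p)*(-2 + p)
l = -7
s = -51 (s = -3*17 = -51)
Z(L) = 1
V(w) = 30 - 12*w - 4*w**2 (V(w) = 2*(-5 + 2*(10 - w**2 - 3*w)) = 2*(-5 + (20 - 6*w - 2*w**2)) = 2*(15 - 6*w - 2*w**2) = 30 - 12*w - 4*w**2)
-V(Z(s)) = -(30 - 12*1 - 4*1**2) = -(30 - 12 - 4*1) = -(30 - 12 - 4) = -1*14 = -14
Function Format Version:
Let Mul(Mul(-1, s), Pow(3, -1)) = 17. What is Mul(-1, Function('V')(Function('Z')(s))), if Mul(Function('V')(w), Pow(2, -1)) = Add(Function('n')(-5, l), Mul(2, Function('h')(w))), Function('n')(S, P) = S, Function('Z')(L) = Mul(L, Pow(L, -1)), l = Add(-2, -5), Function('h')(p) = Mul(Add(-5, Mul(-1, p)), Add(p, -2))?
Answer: -14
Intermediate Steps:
Function('h')(p) = Mul(Add(-5, Mul(-1, p)), Add(-2, p))
l = -7
s = -51 (s = Mul(-3, 17) = -51)
Function('Z')(L) = 1
Function('V')(w) = Add(30, Mul(-12, w), Mul(-4, Pow(w, 2))) (Function('V')(w) = Mul(2, Add(-5, Mul(2, Add(10, Mul(-1, Pow(w, 2)), Mul(-3, w))))) = Mul(2, Add(-5, Add(20, Mul(-6, w), Mul(-2, Pow(w, 2))))) = Mul(2, Add(15, Mul(-6, w), Mul(-2, Pow(w, 2)))) = Add(30, Mul(-12, w), Mul(-4, Pow(w, 2))))
Mul(-1, Function('V')(Function('Z')(s))) = Mul(-1, Add(30, Mul(-12, 1), Mul(-4, Pow(1, 2)))) = Mul(-1, Add(30, -12, Mul(-4, 1))) = Mul(-1, Add(30, -12, -4)) = Mul(-1, 14) = -14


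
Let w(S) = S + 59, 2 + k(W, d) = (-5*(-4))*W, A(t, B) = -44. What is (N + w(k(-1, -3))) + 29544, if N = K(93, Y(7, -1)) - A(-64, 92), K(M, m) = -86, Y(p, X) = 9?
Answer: 29539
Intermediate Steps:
k(W, d) = -2 + 20*W (k(W, d) = -2 + (-5*(-4))*W = -2 + 20*W)
w(S) = 59 + S
N = -42 (N = -86 - 1*(-44) = -86 + 44 = -42)
(N + w(k(-1, -3))) + 29544 = (-42 + (59 + (-2 + 20*(-1)))) + 29544 = (-42 + (59 + (-2 - 20))) + 29544 = (-42 + (59 - 22)) + 29544 = (-42 + 37) + 29544 = -5 + 29544 = 29539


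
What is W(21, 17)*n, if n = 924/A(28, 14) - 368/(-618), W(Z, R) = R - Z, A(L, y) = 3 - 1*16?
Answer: 1132496/4017 ≈ 281.93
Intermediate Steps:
A(L, y) = -13 (A(L, y) = 3 - 16 = -13)
n = -283124/4017 (n = 924/(-13) - 368/(-618) = 924*(-1/13) - 368*(-1/618) = -924/13 + 184/309 = -283124/4017 ≈ -70.481)
W(21, 17)*n = (17 - 1*21)*(-283124/4017) = (17 - 21)*(-283124/4017) = -4*(-283124/4017) = 1132496/4017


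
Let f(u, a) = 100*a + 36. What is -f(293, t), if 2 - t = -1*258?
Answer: -26036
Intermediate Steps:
t = 260 (t = 2 - (-1)*258 = 2 - 1*(-258) = 2 + 258 = 260)
f(u, a) = 36 + 100*a
-f(293, t) = -(36 + 100*260) = -(36 + 26000) = -1*26036 = -26036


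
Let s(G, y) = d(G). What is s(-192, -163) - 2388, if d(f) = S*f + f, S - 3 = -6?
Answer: -2004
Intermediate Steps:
S = -3 (S = 3 - 6 = -3)
d(f) = -2*f (d(f) = -3*f + f = -2*f)
s(G, y) = -2*G
s(-192, -163) - 2388 = -2*(-192) - 2388 = 384 - 2388 = -2004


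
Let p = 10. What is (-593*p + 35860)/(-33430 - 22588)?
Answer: -14965/28009 ≈ -0.53429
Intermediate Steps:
(-593*p + 35860)/(-33430 - 22588) = (-593*10 + 35860)/(-33430 - 22588) = (-5930 + 35860)/(-56018) = 29930*(-1/56018) = -14965/28009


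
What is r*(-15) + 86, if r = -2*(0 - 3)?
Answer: -4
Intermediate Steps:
r = 6 (r = -2*(-3) = 6)
r*(-15) + 86 = 6*(-15) + 86 = -90 + 86 = -4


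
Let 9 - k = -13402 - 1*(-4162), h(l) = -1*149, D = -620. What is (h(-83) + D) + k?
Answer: 8480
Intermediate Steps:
h(l) = -149
k = 9249 (k = 9 - (-13402 - 1*(-4162)) = 9 - (-13402 + 4162) = 9 - 1*(-9240) = 9 + 9240 = 9249)
(h(-83) + D) + k = (-149 - 620) + 9249 = -769 + 9249 = 8480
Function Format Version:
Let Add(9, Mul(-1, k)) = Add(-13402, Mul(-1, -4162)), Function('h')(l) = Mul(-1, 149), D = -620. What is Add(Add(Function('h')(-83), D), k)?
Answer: 8480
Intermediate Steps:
Function('h')(l) = -149
k = 9249 (k = Add(9, Mul(-1, Add(-13402, Mul(-1, -4162)))) = Add(9, Mul(-1, Add(-13402, 4162))) = Add(9, Mul(-1, -9240)) = Add(9, 9240) = 9249)
Add(Add(Function('h')(-83), D), k) = Add(Add(-149, -620), 9249) = Add(-769, 9249) = 8480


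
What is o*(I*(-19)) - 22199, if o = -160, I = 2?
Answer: -16119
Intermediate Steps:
o*(I*(-19)) - 22199 = -320*(-19) - 22199 = -160*(-38) - 22199 = 6080 - 22199 = -16119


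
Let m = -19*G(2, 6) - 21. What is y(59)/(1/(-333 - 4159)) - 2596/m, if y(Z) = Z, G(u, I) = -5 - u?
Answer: -7421433/28 ≈ -2.6505e+5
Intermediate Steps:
m = 112 (m = -19*(-5 - 1*2) - 21 = -19*(-5 - 2) - 21 = -19*(-7) - 21 = 133 - 21 = 112)
y(59)/(1/(-333 - 4159)) - 2596/m = 59/(1/(-333 - 4159)) - 2596/112 = 59/(1/(-4492)) - 2596*1/112 = 59/(-1/4492) - 649/28 = 59*(-4492) - 649/28 = -265028 - 649/28 = -7421433/28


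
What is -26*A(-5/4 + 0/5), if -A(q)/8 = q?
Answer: -260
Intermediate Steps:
A(q) = -8*q
-26*A(-5/4 + 0/5) = -(-208)*(-5/4 + 0/5) = -(-208)*(-5*¼ + 0*(⅕)) = -(-208)*(-5/4 + 0) = -(-208)*(-5)/4 = -26*10 = -260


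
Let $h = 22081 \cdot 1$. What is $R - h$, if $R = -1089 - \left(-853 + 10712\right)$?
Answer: $-33029$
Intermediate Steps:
$h = 22081$
$R = -10948$ ($R = -1089 - 9859 = -10948$)
$R - h = -10948 - 22081 = -33029$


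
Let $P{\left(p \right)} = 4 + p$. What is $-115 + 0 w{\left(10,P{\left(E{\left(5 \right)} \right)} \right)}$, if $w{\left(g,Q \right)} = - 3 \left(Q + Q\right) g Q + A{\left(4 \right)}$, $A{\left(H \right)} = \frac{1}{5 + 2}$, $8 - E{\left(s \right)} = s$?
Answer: $-115$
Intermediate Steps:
$E{\left(s \right)} = 8 - s$
$A{\left(H \right)} = \frac{1}{7}$
$w{\left(g,Q \right)} = \frac{1}{7} - 6 g Q^{2}$ ($w{\left(g,Q \right)} = - 3 \left(Q + Q\right) g Q + \frac{1}{7} = - 3 \cdot 2 Q g Q + \frac{1}{7} = - 6 Q g Q + \frac{1}{7} = - 6 g Q^{2} + \frac{1}{7} = \frac{1}{7} - 6 g Q^{2}$)
$-115 + 0 w{\left(10,P{\left(E{\left(5 \right)} \right)} \right)} = -115 + 0 \left(\frac{1}{7} - 60 \left(4 + \left(8 - 5\right)\right)^{2}\right) = -115 + 0 \left(\frac{1}{7} - 60 \left(4 + 3\right)^{2}\right) = -115 + 0 \left(\frac{1}{7} - 60 \cdot 7^{2}\right) = -115 + 0 \left(\frac{1}{7} - 60 \cdot 49\right) = -115 + 0 \left(\frac{1}{7} - 2940\right) = -115 + 0 \left(- \frac{20579}{7}\right) = -115 + 0 = -115$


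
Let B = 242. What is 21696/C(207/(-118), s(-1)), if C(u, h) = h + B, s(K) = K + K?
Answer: 452/5 ≈ 90.400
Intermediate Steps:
s(K) = 2*K
C(u, h) = 242 + h (C(u, h) = h + 242 = 242 + h)
21696/C(207/(-118), s(-1)) = 21696/(242 + 2*(-1)) = 21696/(242 - 2) = 21696/240 = 21696*(1/240) = 452/5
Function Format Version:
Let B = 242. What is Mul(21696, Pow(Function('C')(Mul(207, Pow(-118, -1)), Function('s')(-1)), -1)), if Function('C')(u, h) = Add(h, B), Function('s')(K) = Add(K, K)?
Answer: Rational(452, 5) ≈ 90.400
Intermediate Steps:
Function('s')(K) = Mul(2, K)
Function('C')(u, h) = Add(242, h) (Function('C')(u, h) = Add(h, 242) = Add(242, h))
Mul(21696, Pow(Function('C')(Mul(207, Pow(-118, -1)), Function('s')(-1)), -1)) = Mul(21696, Pow(Add(242, Mul(2, -1)), -1)) = Mul(21696, Pow(Add(242, -2), -1)) = Mul(21696, Pow(240, -1)) = Mul(21696, Rational(1, 240)) = Rational(452, 5)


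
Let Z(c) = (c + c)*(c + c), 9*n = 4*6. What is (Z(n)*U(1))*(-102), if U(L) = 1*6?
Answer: -17408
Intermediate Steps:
n = 8/3 (n = (4*6)/9 = (⅑)*24 = 8/3 ≈ 2.6667)
U(L) = 6
Z(c) = 4*c² (Z(c) = (2*c)*(2*c) = 4*c²)
(Z(n)*U(1))*(-102) = ((4*(8/3)²)*6)*(-102) = ((4*(64/9))*6)*(-102) = ((256/9)*6)*(-102) = (512/3)*(-102) = -17408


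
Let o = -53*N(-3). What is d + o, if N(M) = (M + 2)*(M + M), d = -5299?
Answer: -5617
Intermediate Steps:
N(M) = 2*M*(2 + M) (N(M) = (2 + M)*(2*M) = 2*M*(2 + M))
o = -318 (o = -106*(-3)*(2 - 3) = -106*(-3)*(-1) = -53*6 = -318)
d + o = -5299 - 318 = -5617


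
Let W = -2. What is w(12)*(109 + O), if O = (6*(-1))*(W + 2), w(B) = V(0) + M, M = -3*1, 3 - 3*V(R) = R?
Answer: -218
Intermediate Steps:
V(R) = 1 - R/3
M = -3
w(B) = -2 (w(B) = (1 - ⅓*0) - 3 = (1 + 0) - 3 = 1 - 3 = -2)
O = 0 (O = (6*(-1))*(-2 + 2) = -6*0 = 0)
w(12)*(109 + O) = -2*(109 + 0) = -2*109 = -218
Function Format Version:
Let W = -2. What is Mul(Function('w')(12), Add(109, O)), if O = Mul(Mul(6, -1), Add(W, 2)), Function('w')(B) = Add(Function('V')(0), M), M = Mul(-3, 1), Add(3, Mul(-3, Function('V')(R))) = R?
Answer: -218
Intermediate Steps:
Function('V')(R) = Add(1, Mul(Rational(-1, 3), R))
M = -3
Function('w')(B) = -2 (Function('w')(B) = Add(Add(1, Mul(Rational(-1, 3), 0)), -3) = Add(Add(1, 0), -3) = Add(1, -3) = -2)
O = 0 (O = Mul(Mul(6, -1), Add(-2, 2)) = Mul(-6, 0) = 0)
Mul(Function('w')(12), Add(109, O)) = Mul(-2, Add(109, 0)) = Mul(-2, 109) = -218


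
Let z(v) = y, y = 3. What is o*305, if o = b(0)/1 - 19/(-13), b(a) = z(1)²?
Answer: 41480/13 ≈ 3190.8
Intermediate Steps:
z(v) = 3
b(a) = 9 (b(a) = 3² = 9)
o = 136/13 (o = 9/1 - 19/(-13) = 9*1 - 19*(-1/13) = 9 + 19/13 = 136/13 ≈ 10.462)
o*305 = (136/13)*305 = 41480/13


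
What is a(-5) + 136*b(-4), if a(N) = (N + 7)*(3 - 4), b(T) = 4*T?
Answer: -2178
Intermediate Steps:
a(N) = -7 - N (a(N) = (7 + N)*(-1) = -7 - N)
a(-5) + 136*b(-4) = (-7 - 1*(-5)) + 136*(4*(-4)) = (-7 + 5) + 136*(-16) = -2 - 2176 = -2178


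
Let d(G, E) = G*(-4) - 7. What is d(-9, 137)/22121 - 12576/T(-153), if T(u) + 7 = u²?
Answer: -138757519/258837821 ≈ -0.53608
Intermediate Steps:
d(G, E) = -7 - 4*G (d(G, E) = -4*G - 7 = -7 - 4*G)
T(u) = -7 + u²
d(-9, 137)/22121 - 12576/T(-153) = (-7 - 4*(-9))/22121 - 12576/(-7 + (-153)²) = (-7 + 36)*(1/22121) - 12576/(-7 + 23409) = 29*(1/22121) - 12576/23402 = 29/22121 - 12576*1/23402 = 29/22121 - 6288/11701 = -138757519/258837821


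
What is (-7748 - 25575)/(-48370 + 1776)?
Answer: 33323/46594 ≈ 0.71518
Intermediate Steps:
(-7748 - 25575)/(-48370 + 1776) = -33323/(-46594) = -33323*(-1/46594) = 33323/46594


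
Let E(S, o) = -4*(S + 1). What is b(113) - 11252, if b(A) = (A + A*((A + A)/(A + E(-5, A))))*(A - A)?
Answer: -11252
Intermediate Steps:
E(S, o) = -4 - 4*S (E(S, o) = -4*(1 + S) = -4 - 4*S)
b(A) = 0 (b(A) = (A + A*((A + A)/(A + (-4 - 4*(-5)))))*(A - A) = (A + A*((2*A)/(A + (-4 + 20))))*0 = (A + A*((2*A)/(A + 16)))*0 = (A + A*((2*A)/(16 + A)))*0 = (A + A*(2*A/(16 + A)))*0 = (A + 2*A²/(16 + A))*0 = 0)
b(113) - 11252 = 0 - 11252 = -11252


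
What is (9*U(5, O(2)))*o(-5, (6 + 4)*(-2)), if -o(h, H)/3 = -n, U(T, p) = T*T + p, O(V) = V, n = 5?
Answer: 3645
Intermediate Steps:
U(T, p) = p + T**2 (U(T, p) = T**2 + p = p + T**2)
o(h, H) = 15 (o(h, H) = -(-3)*5 = -3*(-5) = 15)
(9*U(5, O(2)))*o(-5, (6 + 4)*(-2)) = (9*(2 + 5**2))*15 = (9*(2 + 25))*15 = (9*27)*15 = 243*15 = 3645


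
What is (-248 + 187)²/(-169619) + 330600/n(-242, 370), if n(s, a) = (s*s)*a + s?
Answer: -12276108199/1837689392561 ≈ -0.0066802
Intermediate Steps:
n(s, a) = s + a*s² (n(s, a) = s²*a + s = a*s² + s = s + a*s²)
(-248 + 187)²/(-169619) + 330600/n(-242, 370) = (-248 + 187)²/(-169619) + 330600/((-242*(1 + 370*(-242)))) = (-61)²*(-1/169619) + 330600/((-242*(1 - 89540))) = 3721*(-1/169619) + 330600/((-242*(-89539))) = -3721/169619 + 330600/21668438 = -3721/169619 + 330600*(1/21668438) = -3721/169619 + 165300/10834219 = -12276108199/1837689392561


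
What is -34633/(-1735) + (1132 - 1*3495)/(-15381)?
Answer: 536789978/26686035 ≈ 20.115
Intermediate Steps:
-34633/(-1735) + (1132 - 1*3495)/(-15381) = -34633*(-1/1735) + (1132 - 3495)*(-1/15381) = 34633/1735 - 2363*(-1/15381) = 34633/1735 + 2363/15381 = 536789978/26686035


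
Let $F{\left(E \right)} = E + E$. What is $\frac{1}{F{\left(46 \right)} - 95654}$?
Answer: $- \frac{1}{95562} \approx -1.0464 \cdot 10^{-5}$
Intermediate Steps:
$F{\left(E \right)} = 2 E$
$\frac{1}{F{\left(46 \right)} - 95654} = \frac{1}{2 \cdot 46 - 95654} = \frac{1}{92 - 95654} = \frac{1}{-95562} = - \frac{1}{95562}$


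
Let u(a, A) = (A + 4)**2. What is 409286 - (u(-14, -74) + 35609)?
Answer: 368777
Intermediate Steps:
u(a, A) = (4 + A)**2
409286 - (u(-14, -74) + 35609) = 409286 - ((4 - 74)**2 + 35609) = 409286 - ((-70)**2 + 35609) = 409286 - (4900 + 35609) = 409286 - 1*40509 = 409286 - 40509 = 368777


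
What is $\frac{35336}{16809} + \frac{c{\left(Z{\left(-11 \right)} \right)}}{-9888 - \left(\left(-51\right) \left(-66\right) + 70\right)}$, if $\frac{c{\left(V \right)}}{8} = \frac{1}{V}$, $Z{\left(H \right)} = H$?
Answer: $\frac{1294779994}{615898569} \approx 2.1023$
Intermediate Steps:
$c{\left(V \right)} = \frac{8}{V}$
$\frac{35336}{16809} + \frac{c{\left(Z{\left(-11 \right)} \right)}}{-9888 - \left(\left(-51\right) \left(-66\right) + 70\right)} = \frac{35336}{16809} + \frac{8 \frac{1}{-11}}{-9888 - \left(\left(-51\right) \left(-66\right) + 70\right)} = 35336 \cdot \frac{1}{16809} + \frac{8 \left(- \frac{1}{11}\right)}{-9888 - \left(3366 + 70\right)} = \frac{35336}{16809} - \frac{8}{11 \left(-9888 - 3436\right)} = \frac{35336}{16809} - \frac{8}{11 \left(-13324\right)} = \frac{35336}{16809} - - \frac{2}{36641} = \frac{35336}{16809} + \frac{2}{36641} = \frac{1294779994}{615898569}$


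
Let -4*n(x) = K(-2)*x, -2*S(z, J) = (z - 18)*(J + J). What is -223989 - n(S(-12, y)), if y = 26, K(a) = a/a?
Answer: -223794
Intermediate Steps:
K(a) = 1
S(z, J) = -J*(-18 + z) (S(z, J) = -(z - 18)*(J + J)/2 = -(-18 + z)*2*J/2 = -J*(-18 + z))
n(x) = -x/4
-223989 - n(S(-12, y)) = -223989 - (-1)*26*(18 - 1*(-12))/4 = -223989 - (-1)*26*(18 + 12)/4 = -223989 - (-1)*26*30/4 = -223989 - (-1)*780/4 = -223989 - 1*(-195) = -223989 + 195 = -223794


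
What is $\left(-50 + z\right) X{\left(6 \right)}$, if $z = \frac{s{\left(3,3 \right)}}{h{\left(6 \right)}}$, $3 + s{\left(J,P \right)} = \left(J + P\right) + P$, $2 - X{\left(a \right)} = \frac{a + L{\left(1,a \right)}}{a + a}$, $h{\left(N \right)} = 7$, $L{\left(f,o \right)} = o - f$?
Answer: $- \frac{1118}{21} \approx -53.238$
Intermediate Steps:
$X{\left(a \right)} = 2 - \frac{-1 + 2 a}{2 a}$ ($X{\left(a \right)} = 2 - \frac{a + \left(a - 1\right)}{a + a} = 2 - \frac{a + \left(a - 1\right)}{2 a} = 2 - \left(a + \left(-1 + a\right)\right) \frac{1}{2 a} = 2 - \left(-1 + 2 a\right) \frac{1}{2 a} = 2 - \frac{-1 + 2 a}{2 a}$)
$s{\left(J,P \right)} = -3 + J + 2 P$ ($s{\left(J,P \right)} = -3 + \left(\left(J + P\right) + P\right) = -3 + \left(J + 2 P\right) = -3 + J + 2 P$)
$z = \frac{6}{7}$ ($z = \frac{-3 + 3 + 2 \cdot 3}{7} = \left(-3 + 3 + 6\right) \frac{1}{7} = 6 \cdot \frac{1}{7} = \frac{6}{7} \approx 0.85714$)
$\left(-50 + z\right) X{\left(6 \right)} = \left(-50 + \frac{6}{7}\right) \frac{\frac{1}{2} + 6}{6} = - \frac{344 \cdot \frac{1}{6} \cdot \frac{13}{2}}{7} = \left(- \frac{344}{7}\right) \frac{13}{12} = - \frac{1118}{21}$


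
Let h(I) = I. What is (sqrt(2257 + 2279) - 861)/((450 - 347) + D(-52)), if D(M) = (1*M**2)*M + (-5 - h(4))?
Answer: 287/46838 - 3*sqrt(14)/23419 ≈ 0.0056482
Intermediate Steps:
D(M) = -9 + M**3 (D(M) = (1*M**2)*M + (-5 - 1*4) = M**2*M + (-5 - 4) = M**3 - 9 = -9 + M**3)
(sqrt(2257 + 2279) - 861)/((450 - 347) + D(-52)) = (sqrt(2257 + 2279) - 861)/((450 - 347) + (-9 + (-52)**3)) = (sqrt(4536) - 861)/(103 + (-9 - 140608)) = (18*sqrt(14) - 861)/(103 - 140617) = (-861 + 18*sqrt(14))/(-140514) = (-861 + 18*sqrt(14))*(-1/140514) = 287/46838 - 3*sqrt(14)/23419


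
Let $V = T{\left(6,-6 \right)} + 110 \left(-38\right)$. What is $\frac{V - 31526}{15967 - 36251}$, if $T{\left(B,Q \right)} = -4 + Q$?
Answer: $\frac{8929}{5071} \approx 1.7608$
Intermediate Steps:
$V = -4190$ ($V = \left(-4 - 6\right) + 110 \left(-38\right) = -10 - 4180 = -4190$)
$\frac{V - 31526}{15967 - 36251} = \frac{-4190 - 31526}{15967 - 36251} = - \frac{35716}{-20284} = \left(-35716\right) \left(- \frac{1}{20284}\right) = \frac{8929}{5071}$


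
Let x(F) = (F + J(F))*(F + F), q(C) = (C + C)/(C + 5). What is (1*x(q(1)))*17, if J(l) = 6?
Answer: 646/9 ≈ 71.778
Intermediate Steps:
q(C) = 2*C/(5 + C) (q(C) = (2*C)/(5 + C) = 2*C/(5 + C))
x(F) = 2*F*(6 + F) (x(F) = (F + 6)*(F + F) = (6 + F)*(2*F) = 2*F*(6 + F))
(1*x(q(1)))*17 = (1*(2*(2*1/(5 + 1))*(6 + 2*1/(5 + 1))))*17 = (1*(2*(2*1/6)*(6 + 2*1/6)))*17 = (1*(2*(2*1*(1/6))*(6 + 2*1*(1/6))))*17 = (1*(2*(1/3)*(6 + 1/3)))*17 = (1*(2*(1/3)*(19/3)))*17 = (1*(38/9))*17 = (38/9)*17 = 646/9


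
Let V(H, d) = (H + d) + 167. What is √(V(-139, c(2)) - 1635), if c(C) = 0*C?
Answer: I*√1607 ≈ 40.087*I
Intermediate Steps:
c(C) = 0
V(H, d) = 167 + H + d
√(V(-139, c(2)) - 1635) = √((167 - 139 + 0) - 1635) = √(28 - 1635) = √(-1607) = I*√1607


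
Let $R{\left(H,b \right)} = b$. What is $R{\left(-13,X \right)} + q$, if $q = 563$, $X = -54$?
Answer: $509$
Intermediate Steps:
$R{\left(-13,X \right)} + q = -54 + 563 = 509$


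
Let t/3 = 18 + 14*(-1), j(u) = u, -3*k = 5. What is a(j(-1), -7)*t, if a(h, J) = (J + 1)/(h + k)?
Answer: 27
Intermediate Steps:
k = -5/3 (k = -⅓*5 = -5/3 ≈ -1.6667)
a(h, J) = (1 + J)/(-5/3 + h) (a(h, J) = (J + 1)/(h - 5/3) = (1 + J)/(-5/3 + h))
t = 12 (t = 3*(18 + 14*(-1)) = 3*(18 - 14) = 3*4 = 12)
a(j(-1), -7)*t = (3*(1 - 7)/(-5 + 3*(-1)))*12 = (3*(-6)/(-5 - 3))*12 = (3*(-6)/(-8))*12 = (3*(-⅛)*(-6))*12 = (9/4)*12 = 27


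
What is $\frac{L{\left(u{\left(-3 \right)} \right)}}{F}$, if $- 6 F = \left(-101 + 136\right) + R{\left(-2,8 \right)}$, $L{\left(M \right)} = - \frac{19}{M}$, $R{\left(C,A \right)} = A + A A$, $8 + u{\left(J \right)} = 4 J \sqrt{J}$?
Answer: $- \frac{57}{3317} + \frac{171 i \sqrt{3}}{6634} \approx -0.017184 + 0.044646 i$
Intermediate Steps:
$u{\left(J \right)} = -8 + 4 J^{\frac{3}{2}}$ ($u{\left(J \right)} = -8 + 4 J \sqrt{J} = -8 + 4 J^{\frac{3}{2}}$)
$R{\left(C,A \right)} = A + A^{2}$
$F = - \frac{107}{6}$ ($F = - \frac{\left(-101 + 136\right) + 8 \left(1 + 8\right)}{6} = - \frac{35 + 8 \cdot 9}{6} = - \frac{35 + 72}{6} = \left(- \frac{1}{6}\right) 107 = - \frac{107}{6} \approx -17.833$)
$\frac{L{\left(u{\left(-3 \right)} \right)}}{F} = \frac{\left(-19\right) \frac{1}{-8 + 4 \left(-3\right)^{\frac{3}{2}}}}{- \frac{107}{6}} = - \frac{19}{-8 + 4 \left(- 3 i \sqrt{3}\right)} \left(- \frac{6}{107}\right) = - \frac{19}{-8 - 12 i \sqrt{3}} \left(- \frac{6}{107}\right) = \frac{114}{107 \left(-8 - 12 i \sqrt{3}\right)}$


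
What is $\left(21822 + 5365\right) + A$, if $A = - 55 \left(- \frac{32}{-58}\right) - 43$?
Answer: $\frac{786296}{29} \approx 27114.0$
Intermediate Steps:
$A = - \frac{2127}{29}$ ($A = - 55 \left(\left(-32\right) \left(- \frac{1}{58}\right)\right) - 43 = \left(-55\right) \frac{16}{29} - 43 = - \frac{880}{29} - 43 = - \frac{2127}{29} \approx -73.345$)
$\left(21822 + 5365\right) + A = \left(21822 + 5365\right) - \frac{2127}{29} = 27187 - \frac{2127}{29} = \frac{786296}{29}$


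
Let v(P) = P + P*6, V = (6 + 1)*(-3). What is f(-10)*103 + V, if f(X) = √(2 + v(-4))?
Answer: -21 + 103*I*√26 ≈ -21.0 + 525.2*I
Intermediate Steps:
V = -21 (V = 7*(-3) = -21)
v(P) = 7*P (v(P) = P + 6*P = 7*P)
f(X) = I*√26 (f(X) = √(2 + 7*(-4)) = √(2 - 28) = √(-26) = I*√26)
f(-10)*103 + V = (I*√26)*103 - 21 = 103*I*√26 - 21 = -21 + 103*I*√26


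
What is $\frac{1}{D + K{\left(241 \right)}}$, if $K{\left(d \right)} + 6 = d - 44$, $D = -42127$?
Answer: $- \frac{1}{41936} \approx -2.3846 \cdot 10^{-5}$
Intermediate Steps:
$K{\left(d \right)} = -50 + d$ ($K{\left(d \right)} = -6 + \left(d - 44\right) = -6 + \left(-44 + d\right) = -50 + d$)
$\frac{1}{D + K{\left(241 \right)}} = \frac{1}{-42127 + \left(-50 + 241\right)} = \frac{1}{-42127 + 191} = \frac{1}{-41936} = - \frac{1}{41936}$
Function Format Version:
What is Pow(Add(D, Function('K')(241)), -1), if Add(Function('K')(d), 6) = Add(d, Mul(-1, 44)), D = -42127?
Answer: Rational(-1, 41936) ≈ -2.3846e-5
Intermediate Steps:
Function('K')(d) = Add(-50, d) (Function('K')(d) = Add(-6, Add(d, Mul(-1, 44))) = Add(-6, Add(d, -44)) = Add(-6, Add(-44, d)) = Add(-50, d))
Pow(Add(D, Function('K')(241)), -1) = Pow(Add(-42127, Add(-50, 241)), -1) = Pow(Add(-42127, 191), -1) = Pow(-41936, -1) = Rational(-1, 41936)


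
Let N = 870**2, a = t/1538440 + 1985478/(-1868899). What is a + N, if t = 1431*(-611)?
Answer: 2176225848521369121/2875188977560 ≈ 7.5690e+5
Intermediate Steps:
t = -874341
a = -4688593794879/2875188977560 (a = -874341/1538440 + 1985478/(-1868899) = -874341*1/1538440 + 1985478*(-1/1868899) = -874341/1538440 - 1985478/1868899 = -4688593794879/2875188977560 ≈ -1.6307)
N = 756900
a + N = -4688593794879/2875188977560 + 756900 = 2176225848521369121/2875188977560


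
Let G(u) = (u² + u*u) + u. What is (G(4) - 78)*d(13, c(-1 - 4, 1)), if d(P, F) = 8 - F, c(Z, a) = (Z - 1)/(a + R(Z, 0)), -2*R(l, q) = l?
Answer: -408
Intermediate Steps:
R(l, q) = -l/2
c(Z, a) = (-1 + Z)/(a - Z/2) (c(Z, a) = (Z - 1)/(a - Z/2) = (-1 + Z)/(a - Z/2))
G(u) = u + 2*u² (G(u) = (u² + u²) + u = 2*u² + u = u + 2*u²)
(G(4) - 78)*d(13, c(-1 - 4, 1)) = (4*(1 + 2*4) - 78)*(8 - 2*(1 - (-1 - 4))/((-1 - 4) - 2*1)) = (4*(1 + 8) - 78)*(8 - 2*(1 - 1*(-5))/(-5 - 2)) = (4*9 - 78)*(8 - 2*(1 + 5)/(-7)) = (36 - 78)*(8 - 2*(-1)*6/7) = -42*(8 - 1*(-12/7)) = -42*(8 + 12/7) = -42*68/7 = -408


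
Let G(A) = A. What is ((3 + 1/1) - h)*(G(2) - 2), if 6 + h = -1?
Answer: 0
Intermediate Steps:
h = -7 (h = -6 - 1 = -7)
((3 + 1/1) - h)*(G(2) - 2) = ((3 + 1/1) - 1*(-7))*(2 - 2) = ((3 + 1) + 7)*0 = (4 + 7)*0 = 11*0 = 0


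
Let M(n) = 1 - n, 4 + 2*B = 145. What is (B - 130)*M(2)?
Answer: 119/2 ≈ 59.500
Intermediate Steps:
B = 141/2 (B = -2 + (½)*145 = -2 + 145/2 = 141/2 ≈ 70.500)
(B - 130)*M(2) = (141/2 - 130)*(1 - 1*2) = -119*(1 - 2)/2 = -119/2*(-1) = 119/2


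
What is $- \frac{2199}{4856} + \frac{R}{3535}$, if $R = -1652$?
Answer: $- \frac{2256511}{2452280} \approx -0.92017$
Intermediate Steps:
$- \frac{2199}{4856} + \frac{R}{3535} = - \frac{2199}{4856} - \frac{1652}{3535} = \left(-2199\right) \frac{1}{4856} - \frac{236}{505} = - \frac{2199}{4856} - \frac{236}{505} = - \frac{2256511}{2452280}$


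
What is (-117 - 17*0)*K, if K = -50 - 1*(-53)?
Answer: -351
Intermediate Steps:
K = 3 (K = -50 + 53 = 3)
(-117 - 17*0)*K = (-117 - 17*0)*3 = (-117 + 0)*3 = -117*3 = -351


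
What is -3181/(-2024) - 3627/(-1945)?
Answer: 13528093/3936680 ≈ 3.4364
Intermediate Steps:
-3181/(-2024) - 3627/(-1945) = -3181*(-1/2024) - 3627*(-1/1945) = 3181/2024 + 3627/1945 = 13528093/3936680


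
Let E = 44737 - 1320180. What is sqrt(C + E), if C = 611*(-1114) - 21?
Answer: I*sqrt(1956118) ≈ 1398.6*I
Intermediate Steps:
E = -1275443
C = -680675 (C = -680654 - 21 = -680675)
sqrt(C + E) = sqrt(-680675 - 1275443) = sqrt(-1956118) = I*sqrt(1956118)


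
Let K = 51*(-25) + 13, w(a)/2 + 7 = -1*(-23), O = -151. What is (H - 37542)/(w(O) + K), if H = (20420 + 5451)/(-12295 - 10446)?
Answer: 853768493/27971430 ≈ 30.523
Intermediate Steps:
w(a) = 32 (w(a) = -14 + 2*(-1*(-23)) = -14 + 2*23 = -14 + 46 = 32)
H = -25871/22741 (H = 25871/(-22741) = 25871*(-1/22741) = -25871/22741 ≈ -1.1376)
K = -1262 (K = -1275 + 13 = -1262)
(H - 37542)/(w(O) + K) = (-25871/22741 - 37542)/(32 - 1262) = -853768493/22741/(-1230) = -853768493/22741*(-1/1230) = 853768493/27971430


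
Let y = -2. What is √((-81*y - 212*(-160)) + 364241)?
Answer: √398323 ≈ 631.13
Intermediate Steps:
√((-81*y - 212*(-160)) + 364241) = √((-81*(-2) - 212*(-160)) + 364241) = √((162 + 33920) + 364241) = √(34082 + 364241) = √398323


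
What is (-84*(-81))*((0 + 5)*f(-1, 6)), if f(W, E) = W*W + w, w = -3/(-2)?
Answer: 85050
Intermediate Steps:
w = 3/2 (w = -3*(-½) = 3/2 ≈ 1.5000)
f(W, E) = 3/2 + W² (f(W, E) = W*W + 3/2 = W² + 3/2 = 3/2 + W²)
(-84*(-81))*((0 + 5)*f(-1, 6)) = (-84*(-81))*((0 + 5)*(3/2 + (-1)²)) = 6804*(5*(3/2 + 1)) = 6804*(5*(5/2)) = 6804*(25/2) = 85050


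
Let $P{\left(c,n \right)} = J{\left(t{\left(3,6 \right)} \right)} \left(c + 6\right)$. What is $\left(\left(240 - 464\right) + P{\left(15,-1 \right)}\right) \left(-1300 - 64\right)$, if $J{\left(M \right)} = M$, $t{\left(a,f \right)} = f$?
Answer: $133672$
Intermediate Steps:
$P{\left(c,n \right)} = 36 + 6 c$ ($P{\left(c,n \right)} = 6 \left(c + 6\right) = 6 \left(6 + c\right) = 36 + 6 c$)
$\left(\left(240 - 464\right) + P{\left(15,-1 \right)}\right) \left(-1300 - 64\right) = \left(\left(240 - 464\right) + \left(36 + 6 \cdot 15\right)\right) \left(-1300 - 64\right) = \left(-224 + \left(36 + 90\right)\right) \left(-1364\right) = \left(-224 + 126\right) \left(-1364\right) = \left(-98\right) \left(-1364\right) = 133672$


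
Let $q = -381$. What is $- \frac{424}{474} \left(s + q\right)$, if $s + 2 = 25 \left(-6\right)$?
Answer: $\frac{112996}{237} \approx 476.78$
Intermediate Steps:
$s = -152$ ($s = -2 + 25 \left(-6\right) = -2 - 150 = -152$)
$- \frac{424}{474} \left(s + q\right) = - \frac{424}{474} \left(-152 - 381\right) = \left(-424\right) \frac{1}{474} \left(-533\right) = \left(- \frac{212}{237}\right) \left(-533\right) = \frac{112996}{237}$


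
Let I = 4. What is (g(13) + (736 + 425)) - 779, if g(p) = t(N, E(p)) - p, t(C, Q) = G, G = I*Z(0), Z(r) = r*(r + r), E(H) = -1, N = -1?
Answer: 369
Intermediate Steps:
Z(r) = 2*r² (Z(r) = r*(2*r) = 2*r²)
G = 0 (G = 4*(2*0²) = 4*(2*0) = 4*0 = 0)
t(C, Q) = 0
g(p) = -p (g(p) = 0 - p = -p)
(g(13) + (736 + 425)) - 779 = (-1*13 + (736 + 425)) - 779 = (-13 + 1161) - 779 = 1148 - 779 = 369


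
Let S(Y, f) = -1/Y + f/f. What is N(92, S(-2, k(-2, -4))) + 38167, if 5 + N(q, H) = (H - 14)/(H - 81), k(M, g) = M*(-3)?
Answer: 6067783/159 ≈ 38162.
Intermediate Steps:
k(M, g) = -3*M
S(Y, f) = 1 - 1/Y (S(Y, f) = -1/Y + 1 = 1 - 1/Y)
N(q, H) = -5 + (-14 + H)/(-81 + H) (N(q, H) = -5 + (H - 14)/(H - 81) = -5 + (-14 + H)/(-81 + H))
N(92, S(-2, k(-2, -4))) + 38167 = (391 - 4*(-1 - 2)/(-2))/(-81 + (-1 - 2)/(-2)) + 38167 = (391 - (-2)*(-3))/(-81 - ½*(-3)) + 38167 = (391 - 4*3/2)/(-81 + 3/2) + 38167 = (391 - 6)/(-159/2) + 38167 = -2/159*385 + 38167 = -770/159 + 38167 = 6067783/159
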